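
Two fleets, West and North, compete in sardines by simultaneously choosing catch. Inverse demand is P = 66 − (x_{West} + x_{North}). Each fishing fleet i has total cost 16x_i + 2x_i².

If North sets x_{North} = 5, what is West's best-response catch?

7.5

Fishing fleet West's profit: π = x_{West}(66 − (x_{West} + x_{North})) − 16x_{West} − 2x_{West}².
∂π/∂x_{West} = 50 − 6x_{West} − x_{North} = 0, so x_{West} = 25/3 − (1/6)x_{North}.
At x_{North} = 5: x_{West} = 25/3 − (1/6)·5 = 7.5.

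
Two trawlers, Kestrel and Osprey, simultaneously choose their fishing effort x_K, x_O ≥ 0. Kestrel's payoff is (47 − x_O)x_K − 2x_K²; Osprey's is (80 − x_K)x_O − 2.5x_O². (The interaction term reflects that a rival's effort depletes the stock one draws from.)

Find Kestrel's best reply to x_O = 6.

10.25

Expanding Kestrel's payoff: 47x_K − x_Ox_K − 2x_K².
∂π/∂x_K = 47 − x_O − 4x_K = 0, so x_K = 11.75 − 0.25x_O.
At x_O = 6: x_K = 11.75 − 0.25·6 = 10.25.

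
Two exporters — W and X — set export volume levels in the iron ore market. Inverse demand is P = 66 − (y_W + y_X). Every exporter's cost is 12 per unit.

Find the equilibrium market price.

30

Exporter W's profit: π = y_W(66 − (y_W + y_X)) − 12y_W.
∂π/∂y_W = 54 − 2y_W − y_X = 0, so y_W = 27 − 0.5y_X.
The game is symmetric, so in equilibrium y_X = y_W: the reaction function gives 1.5y_W = 27, hence y_W = 18.
Equilibrium price: P = 66 − 36 = 30.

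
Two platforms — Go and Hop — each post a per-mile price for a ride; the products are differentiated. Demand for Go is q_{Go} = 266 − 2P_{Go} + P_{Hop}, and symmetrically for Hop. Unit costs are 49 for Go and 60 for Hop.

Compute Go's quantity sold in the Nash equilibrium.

147.6

Go's profit: π = (P_{Go} − 49)(266 − 2P_{Go} + P_{Hop}).
∂π/∂P_{Go} = 364 − 4P_{Go} + P_{Hop} = 0 ⇒ P_{Go} = 91 + 0.25P_{Hop}.
Similarly P_{Hop} = 96.5 + 0.25P_{Go}.
Solving the two reaction functions simultaneously: (1 − (0.25)(0.25))P_{Go} = 91 + 0.25·96.5, so 0.9375P_{Go} = 115.125 and P_{Go} = 122.8.
Then P_{Hop} = 96.5 + 0.25·122.8 = 127.2.
q_{Go} = 266 − 2·122.8 + 127.2 = 147.6.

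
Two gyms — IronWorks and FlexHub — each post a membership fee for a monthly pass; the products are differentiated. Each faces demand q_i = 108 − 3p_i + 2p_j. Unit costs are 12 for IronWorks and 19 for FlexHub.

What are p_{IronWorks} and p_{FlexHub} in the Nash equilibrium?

37.3125, 39.9375

IronWorks's profit: π = (p_{IronWorks} − 12)(108 − 3p_{IronWorks} + 2p_{FlexHub}).
∂π/∂p_{IronWorks} = 144 − 6p_{IronWorks} + 2p_{FlexHub} = 0 ⇒ p_{IronWorks} = 24 + (1/3)p_{FlexHub}.
Similarly p_{FlexHub} = 27.5 + (1/3)p_{IronWorks}.
Solving the two reaction functions simultaneously: (1 − (1/3)(1/3))p_{IronWorks} = 24 + (1/3)·27.5, so (8/9)p_{IronWorks} = 199/6 and p_{IronWorks} = 37.3125.
Then p_{FlexHub} = 27.5 + (1/3)·37.3125 = 39.9375.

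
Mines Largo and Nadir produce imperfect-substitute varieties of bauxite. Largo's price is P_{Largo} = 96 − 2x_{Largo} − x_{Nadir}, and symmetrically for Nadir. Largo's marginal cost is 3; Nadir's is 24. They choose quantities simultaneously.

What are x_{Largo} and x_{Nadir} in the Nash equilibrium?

Mine Largo's profit: π = x_{Largo}(96 − 2x_{Largo} − x_{Nadir}) − 3x_{Largo}.
∂π/∂x_{Largo} = 93 − 4x_{Largo} − x_{Nadir} = 0 ⇒ x_{Largo} = 23.25 − 0.25x_{Nadir}.
Similarly x_{Nadir} = 18 − 0.25x_{Largo}.
Solving the two reaction functions simultaneously: (1 − (−0.25)(−0.25))x_{Largo} = 23.25 − 0.25·18, so 0.9375x_{Largo} = 18.75 and x_{Largo} = 20.
Then x_{Nadir} = 18 − 0.25·20 = 13.

20, 13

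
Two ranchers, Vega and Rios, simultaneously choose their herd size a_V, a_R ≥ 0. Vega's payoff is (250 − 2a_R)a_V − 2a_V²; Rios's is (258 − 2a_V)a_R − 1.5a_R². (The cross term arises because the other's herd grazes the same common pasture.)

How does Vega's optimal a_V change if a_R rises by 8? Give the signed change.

-4

Expanding Vega's payoff: 250a_V − 2a_Ra_V − 2a_V².
∂π/∂a_V = 250 − 2a_R − 4a_V = 0, so a_V = 62.5 − 0.5a_R.
The reaction-function slope is −0.5, so an 8-unit rise in a_R moves a_V by −0.5 × 8 = −4. Vega's best response falls — the actions are strategic substitutes.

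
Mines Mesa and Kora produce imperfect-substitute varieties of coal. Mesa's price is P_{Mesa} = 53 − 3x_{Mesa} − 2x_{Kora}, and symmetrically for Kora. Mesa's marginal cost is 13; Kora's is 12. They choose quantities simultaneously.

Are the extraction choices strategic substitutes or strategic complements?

Mine Mesa's profit: π = x_{Mesa}(53 − 3x_{Mesa} − 2x_{Kora}) − 13x_{Mesa}.
∂π/∂x_{Mesa} = 40 − 6x_{Mesa} − 2x_{Kora} = 0 ⇒ x_{Mesa} = 20/3 − (1/3)x_{Kora}.
The best-response slope dx_{Mesa}/dx_{Kora} = −1/3 < 0: the reaction function is downward-sloping, so the choices are strategic substitutes.

strategic substitutes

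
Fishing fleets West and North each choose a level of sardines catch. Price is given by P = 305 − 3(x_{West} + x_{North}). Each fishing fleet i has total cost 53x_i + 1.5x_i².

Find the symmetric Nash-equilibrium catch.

Fishing fleet West's profit: π = x_{West}(305 − 3(x_{West} + x_{North})) − 53x_{West} − 1.5x_{West}².
∂π/∂x_{West} = 252 − 9x_{West} − 3x_{North} = 0, so x_{West} = 28 − (1/3)x_{North}.
The game is symmetric, so in equilibrium x_{North} = x_{West}: the reaction function gives (4/3)x_{West} = 28, hence x_{West} = 21.

21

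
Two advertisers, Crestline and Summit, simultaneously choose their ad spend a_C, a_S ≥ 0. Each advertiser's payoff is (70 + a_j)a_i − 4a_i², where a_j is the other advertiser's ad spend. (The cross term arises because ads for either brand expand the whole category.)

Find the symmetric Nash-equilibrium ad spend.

10

Crestline's payoff is (70 + a_S)a_C − 4a_C².
∂π/∂a_C = 70 + a_S − 8a_C = 0, so a_C = 8.75 + 0.125a_S.
The game is symmetric, so in equilibrium a_S = a_C: the reaction function gives 0.875a_C = 8.75, hence a_C = 10.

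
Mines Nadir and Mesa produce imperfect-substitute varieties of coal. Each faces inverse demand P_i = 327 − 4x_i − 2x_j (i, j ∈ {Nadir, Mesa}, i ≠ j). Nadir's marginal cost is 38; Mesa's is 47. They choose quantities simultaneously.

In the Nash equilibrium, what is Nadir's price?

Mine Nadir's profit: π = x_{Nadir}(327 − 4x_{Nadir} − 2x_{Mesa}) − 38x_{Nadir}.
∂π/∂x_{Nadir} = 289 − 8x_{Nadir} − 2x_{Mesa} = 0 ⇒ x_{Nadir} = 36.125 − 0.25x_{Mesa}.
Similarly x_{Mesa} = 35 − 0.25x_{Nadir}.
Substituting the second reaction function into the first: x_{Nadir} = 36.125 − 0.25(35 − 0.25x_{Nadir}), which gives 0.9375x_{Nadir} = 27.375 ⇒ x_{Nadir} = 29.2.
Then x_{Mesa} = 35 − 0.25·29.2 = 27.7.
P_{Nadir} = 327 − 4·29.2 − 2·27.7 = 154.8.

154.8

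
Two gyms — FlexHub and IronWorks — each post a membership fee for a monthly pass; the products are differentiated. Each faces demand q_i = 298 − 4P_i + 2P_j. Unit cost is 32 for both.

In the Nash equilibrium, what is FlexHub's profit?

6084

FlexHub's profit: π = (P_{FlexHub} − 32)(298 − 4P_{FlexHub} + 2P_{IronWorks}).
∂π/∂P_{FlexHub} = 426 − 8P_{FlexHub} + 2P_{IronWorks} = 0 ⇒ P_{FlexHub} = 53.25 + 0.25P_{IronWorks}.
By symmetry P_{IronWorks} = P_{FlexHub}; substituting into the reaction function, 0.75P_{FlexHub} = 53.25 and P_{FlexHub} = 71.
q_{FlexHub} = 298 − 4·71 + 2·71 = 156.
Profit = (71 − 32)·156 = 6084.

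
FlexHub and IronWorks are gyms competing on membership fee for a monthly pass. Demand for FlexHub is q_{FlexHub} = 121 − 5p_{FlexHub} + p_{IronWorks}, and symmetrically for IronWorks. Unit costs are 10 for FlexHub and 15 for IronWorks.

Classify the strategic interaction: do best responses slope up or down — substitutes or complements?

FlexHub's profit: π = (p_{FlexHub} − 10)(121 − 5p_{FlexHub} + p_{IronWorks}).
∂π/∂p_{FlexHub} = 171 − 10p_{FlexHub} + p_{IronWorks} = 0 ⇒ p_{FlexHub} = 17.1 + 0.1p_{IronWorks}.
The best-response slope dp_{FlexHub}/dp_{IronWorks} = 0.1 > 0: the reaction function is upward-sloping, so the choices are strategic complements.

strategic complements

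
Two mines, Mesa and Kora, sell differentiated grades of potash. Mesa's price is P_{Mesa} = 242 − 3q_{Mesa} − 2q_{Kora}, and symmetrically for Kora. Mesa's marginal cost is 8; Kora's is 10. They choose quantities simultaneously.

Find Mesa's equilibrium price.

Mine Mesa's profit: π = q_{Mesa}(242 − 3q_{Mesa} − 2q_{Kora}) − 8q_{Mesa}.
∂π/∂q_{Mesa} = 234 − 6q_{Mesa} − 2q_{Kora} = 0 ⇒ q_{Mesa} = 39 − (1/3)q_{Kora}.
Similarly q_{Kora} = 116/3 − (1/3)q_{Mesa}.
Solving the two reaction functions simultaneously: (1 − (−1/3)(−1/3))q_{Mesa} = 39 − (1/3)·(116/3), so (8/9)q_{Mesa} = 235/9 and q_{Mesa} = 29.375.
Then q_{Kora} = 116/3 − (1/3)·29.375 = 28.875.
P_{Mesa} = 242 − 3·29.375 − 2·28.875 = 96.125.

96.125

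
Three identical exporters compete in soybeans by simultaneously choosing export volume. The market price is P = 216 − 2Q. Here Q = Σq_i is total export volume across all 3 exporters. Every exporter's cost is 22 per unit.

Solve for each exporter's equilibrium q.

A representative exporter's profit is π_i = q_i(216 − 2Q) − 22q_i, with Q = q_i + Σ_{j≠i} q_j.
First-order condition: 194 − 4q_i − 2Σ_{j≠i} q_j = 0.
In a symmetric equilibrium every exporter chooses the same q, so Σ_{j≠i} q_j = 2q. The condition becomes 194 − 8q = 0, giving q = 194/8 = 24.25.

24.25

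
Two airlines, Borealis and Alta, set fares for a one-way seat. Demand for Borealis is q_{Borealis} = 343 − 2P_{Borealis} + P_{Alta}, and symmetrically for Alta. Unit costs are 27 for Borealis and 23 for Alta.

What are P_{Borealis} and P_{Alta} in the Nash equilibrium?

Borealis's profit: π = (P_{Borealis} − 27)(343 − 2P_{Borealis} + P_{Alta}).
∂π/∂P_{Borealis} = 397 − 4P_{Borealis} + P_{Alta} = 0 ⇒ P_{Borealis} = 99.25 + 0.25P_{Alta}.
Similarly P_{Alta} = 97.25 + 0.25P_{Borealis}.
Plugging P_{Alta} into Borealis's best response: P_{Borealis} = 99.25 + 0.25(97.25 + 0.25P_{Borealis}) ⇒ 0.9375P_{Borealis} = 123.5625, so P_{Borealis} = 131.8.
Then P_{Alta} = 97.25 + 0.25·131.8 = 130.2.

131.8, 130.2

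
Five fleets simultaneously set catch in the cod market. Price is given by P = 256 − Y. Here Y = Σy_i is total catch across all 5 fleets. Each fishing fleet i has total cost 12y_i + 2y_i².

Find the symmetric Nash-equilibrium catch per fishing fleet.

24.4

A representative fishing fleet's profit is π_i = y_i(256 − Y) − 12y_i − 2y_i², with Y = y_i + Σ_{j≠i} y_j.
First-order condition: 244 − 6y_i − Σ_{j≠i} y_j = 0.
With identical fishing fleets, set every y_j = y: then 244 − 6y − 4y = 0, i.e. y = 244/10 = 24.4.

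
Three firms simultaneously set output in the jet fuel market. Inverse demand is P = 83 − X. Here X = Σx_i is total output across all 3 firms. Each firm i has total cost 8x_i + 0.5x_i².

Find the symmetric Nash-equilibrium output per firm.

A representative firm's profit is π_i = x_i(83 − X) − 8x_i − 0.5x_i², with X = x_i + Σ_{j≠i} x_j.
First-order condition: 75 − 3x_i − Σ_{j≠i} x_j = 0.
With identical firms, set every x_j = x: then 75 − 3x − 2x = 0, i.e. x = 75/5 = 15.

15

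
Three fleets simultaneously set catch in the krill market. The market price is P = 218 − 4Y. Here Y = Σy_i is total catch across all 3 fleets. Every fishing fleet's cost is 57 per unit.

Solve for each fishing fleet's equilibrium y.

A representative fishing fleet's profit is π_i = y_i(218 − 4Y) − 57y_i, with Y = y_i + Σ_{j≠i} y_j.
First-order condition: 161 − 8y_i − 4Σ_{j≠i} y_j = 0.
Imposing symmetry (y_j = y for all j) turns Σ_{j≠i} y_j into 2y, so 161 = 16y and y = 10.0625.

10.0625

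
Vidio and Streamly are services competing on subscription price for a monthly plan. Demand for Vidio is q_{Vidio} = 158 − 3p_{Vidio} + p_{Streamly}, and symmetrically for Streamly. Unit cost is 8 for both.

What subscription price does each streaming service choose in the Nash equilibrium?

Vidio's profit: π = (p_{Vidio} − 8)(158 − 3p_{Vidio} + p_{Streamly}).
∂π/∂p_{Vidio} = 182 − 6p_{Vidio} + p_{Streamly} = 0 ⇒ p_{Vidio} = 91/3 + (1/6)p_{Streamly}.
The game is symmetric, so in equilibrium p_{Streamly} = p_{Vidio}: the reaction function gives (5/6)p_{Vidio} = 91/3, hence p_{Vidio} = 36.4.

36.4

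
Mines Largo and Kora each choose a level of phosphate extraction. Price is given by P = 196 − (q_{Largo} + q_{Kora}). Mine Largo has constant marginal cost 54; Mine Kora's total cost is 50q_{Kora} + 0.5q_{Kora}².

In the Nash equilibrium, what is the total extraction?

86

Mine Largo's profit: π = q_{Largo}(196 − (q_{Largo} + q_{Kora})) − 54q_{Largo}.
∂π/∂q_{Largo} = 142 − 2q_{Largo} − q_{Kora} = 0, so q_{Largo} = 71 − 0.5q_{Kora}.
For Kora: ∂π/∂q_{Kora} = 146 − 3q_{Kora} − q_{Largo} = 0 ⇒ q_{Kora} = 146/3 − (1/3)q_{Largo}.
Substituting the second reaction function into the first: q_{Largo} = 71 − 0.5(146/3 − (1/3)q_{Largo}), which gives (5/6)q_{Largo} = 140/3 ⇒ q_{Largo} = 56.
Then q_{Kora} = 146/3 − (1/3)·56 = 30.
Total extraction: 56 + 30 = 86.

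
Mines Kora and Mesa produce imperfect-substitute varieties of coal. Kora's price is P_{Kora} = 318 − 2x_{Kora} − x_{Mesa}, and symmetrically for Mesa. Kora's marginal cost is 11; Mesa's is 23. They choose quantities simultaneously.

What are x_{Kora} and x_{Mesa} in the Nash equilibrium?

62.2, 58.2

Mine Kora's profit: π = x_{Kora}(318 − 2x_{Kora} − x_{Mesa}) − 11x_{Kora}.
∂π/∂x_{Kora} = 307 − 4x_{Kora} − x_{Mesa} = 0 ⇒ x_{Kora} = 76.75 − 0.25x_{Mesa}.
Similarly x_{Mesa} = 73.75 − 0.25x_{Kora}.
Plugging x_{Mesa} into Kora's best response: x_{Kora} = 76.75 − 0.25(73.75 − 0.25x_{Kora}) ⇒ 0.9375x_{Kora} = 58.3125, so x_{Kora} = 62.2.
Then x_{Mesa} = 73.75 − 0.25·62.2 = 58.2.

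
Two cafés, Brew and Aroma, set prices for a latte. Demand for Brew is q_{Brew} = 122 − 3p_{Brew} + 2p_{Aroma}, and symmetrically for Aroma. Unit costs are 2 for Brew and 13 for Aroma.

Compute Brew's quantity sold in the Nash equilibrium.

Brew's profit: π = (p_{Brew} − 2)(122 − 3p_{Brew} + 2p_{Aroma}).
∂π/∂p_{Brew} = 128 − 6p_{Brew} + 2p_{Aroma} = 0 ⇒ p_{Brew} = 64/3 + (1/3)p_{Aroma}.
Similarly p_{Aroma} = 161/6 + (1/3)p_{Brew}.
Substituting the second reaction function into the first: p_{Brew} = 64/3 + (1/3)(161/6 + (1/3)p_{Brew}), which gives (8/9)p_{Brew} = 545/18 ⇒ p_{Brew} = 34.0625.
Then p_{Aroma} = 161/6 + (1/3)·34.0625 = 38.1875.
q_{Brew} = 122 − 3·34.0625 + 2·38.1875 = 96.1875.

96.1875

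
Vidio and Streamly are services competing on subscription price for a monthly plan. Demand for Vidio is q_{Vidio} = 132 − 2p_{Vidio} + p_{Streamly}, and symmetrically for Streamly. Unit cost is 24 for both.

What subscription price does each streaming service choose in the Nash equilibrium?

Vidio's profit: π = (p_{Vidio} − 24)(132 − 2p_{Vidio} + p_{Streamly}).
∂π/∂p_{Vidio} = 180 − 4p_{Vidio} + p_{Streamly} = 0 ⇒ p_{Vidio} = 45 + 0.25p_{Streamly}.
The game is symmetric, so in equilibrium p_{Streamly} = p_{Vidio}: the reaction function gives 0.75p_{Vidio} = 45, hence p_{Vidio} = 60.

60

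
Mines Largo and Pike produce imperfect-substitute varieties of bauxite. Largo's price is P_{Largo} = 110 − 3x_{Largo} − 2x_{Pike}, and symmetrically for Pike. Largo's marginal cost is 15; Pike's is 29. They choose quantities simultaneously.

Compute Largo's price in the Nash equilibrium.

53.25

Mine Largo's profit: π = x_{Largo}(110 − 3x_{Largo} − 2x_{Pike}) − 15x_{Largo}.
∂π/∂x_{Largo} = 95 − 6x_{Largo} − 2x_{Pike} = 0 ⇒ x_{Largo} = 95/6 − (1/3)x_{Pike}.
Similarly x_{Pike} = 13.5 − (1/3)x_{Largo}.
Plugging x_{Pike} into Largo's best response: x_{Largo} = 95/6 − (1/3)(13.5 − (1/3)x_{Largo}) ⇒ (8/9)x_{Largo} = 34/3, so x_{Largo} = 12.75.
Then x_{Pike} = 13.5 − (1/3)·12.75 = 9.25.
P_{Largo} = 110 − 3·12.75 − 2·9.25 = 53.25.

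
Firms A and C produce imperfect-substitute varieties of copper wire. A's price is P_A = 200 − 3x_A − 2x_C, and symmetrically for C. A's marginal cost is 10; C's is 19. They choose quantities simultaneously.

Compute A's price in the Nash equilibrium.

82.9375

Firm A's profit: π = x_A(200 − 3x_A − 2x_C) − 10x_A.
∂π/∂x_A = 190 − 6x_A − 2x_C = 0 ⇒ x_A = 95/3 − (1/3)x_C.
Similarly x_C = 181/6 − (1/3)x_A.
Solving the two reaction functions simultaneously: (1 − (−1/3)(−1/3))x_A = 95/3 − (1/3)·(181/6), so (8/9)x_A = 389/18 and x_A = 24.3125.
Then x_C = 181/6 − (1/3)·24.3125 = 22.0625.
P_A = 200 − 3·24.3125 − 2·22.0625 = 82.9375.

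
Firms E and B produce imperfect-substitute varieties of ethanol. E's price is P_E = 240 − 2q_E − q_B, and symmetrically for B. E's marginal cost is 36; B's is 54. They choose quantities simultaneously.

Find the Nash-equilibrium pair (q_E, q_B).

42, 36

Firm E's profit: π = q_E(240 − 2q_E − q_B) − 36q_E.
∂π/∂q_E = 204 − 4q_E − q_B = 0 ⇒ q_E = 51 − 0.25q_B.
Similarly q_B = 46.5 − 0.25q_E.
Plugging q_B into E's best response: q_E = 51 − 0.25(46.5 − 0.25q_E) ⇒ 0.9375q_E = 39.375, so q_E = 42.
Then q_B = 46.5 − 0.25·42 = 36.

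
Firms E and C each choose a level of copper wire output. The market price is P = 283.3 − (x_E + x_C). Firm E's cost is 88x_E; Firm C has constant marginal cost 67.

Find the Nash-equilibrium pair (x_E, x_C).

58.1, 79.1

Firm E's profit: π = x_E(283.3 − (x_E + x_C)) − 88x_E.
∂π/∂x_E = 195.3 − 2x_E − x_C = 0, so x_E = 97.65 − 0.5x_C.
By the same steps for C: x_C = 108.15 − 0.5x_E.
Substituting the second reaction function into the first: x_E = 97.65 − 0.5(108.15 − 0.5x_E), which gives 0.75x_E = 43.575 ⇒ x_E = 58.1.
Then x_C = 108.15 − 0.5·58.1 = 79.1.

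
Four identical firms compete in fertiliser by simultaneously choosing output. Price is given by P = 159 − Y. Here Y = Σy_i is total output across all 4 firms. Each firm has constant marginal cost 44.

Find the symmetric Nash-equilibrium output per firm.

23

A representative firm's profit is π_i = y_i(159 − Y) − 44y_i, with Y = y_i + Σ_{j≠i} y_j.
First-order condition: 115 − 2y_i − Σ_{j≠i} y_j = 0.
Imposing symmetry (y_j = y for all j) turns Σ_{j≠i} y_j into 3y, so 115 = 5y and y = 23.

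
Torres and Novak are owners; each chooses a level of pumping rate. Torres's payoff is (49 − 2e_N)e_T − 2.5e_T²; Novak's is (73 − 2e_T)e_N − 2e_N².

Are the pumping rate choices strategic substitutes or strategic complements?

strategic substitutes

Expanding Torres's payoff: 49e_T − 2e_Ne_T − 2.5e_T².
∂π/∂e_T = 49 − 2e_N − 5e_T = 0, so e_T = 9.8 − 0.4e_N.
The best-response slope de_T/de_N = −0.4 < 0: the reaction function is downward-sloping, so the choices are strategic substitutes.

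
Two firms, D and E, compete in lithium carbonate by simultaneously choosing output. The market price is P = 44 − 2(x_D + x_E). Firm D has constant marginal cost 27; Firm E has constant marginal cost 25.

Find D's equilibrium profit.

Firm D's profit: π = x_D(44 − 2(x_D + x_E)) − 27x_D.
∂π/∂x_D = 17 − 4x_D − 2x_E = 0, so x_D = 4.25 − 0.5x_E.
By the same steps for E: x_E = 4.75 − 0.5x_D.
Solving the two reaction functions simultaneously: (1 − (−0.5)(−0.5))x_D = 4.25 − 0.5·4.75, so 0.75x_D = 1.875 and x_D = 2.5.
Then x_E = 4.75 − 0.5·2.5 = 3.5.
Price P = 44 − 2·6 = 32.
D's profit: (32 − 27)·2.5 = 12.5.

12.5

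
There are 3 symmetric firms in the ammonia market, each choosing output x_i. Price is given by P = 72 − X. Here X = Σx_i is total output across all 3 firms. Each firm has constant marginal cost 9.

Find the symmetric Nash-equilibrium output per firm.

15.75

A representative firm's profit is π_i = x_i(72 − X) − 9x_i, with X = x_i + Σ_{j≠i} x_j.
First-order condition: 63 − 2x_i − Σ_{j≠i} x_j = 0.
With identical firms, set every x_j = x: then 63 − 2x − 2x = 0, i.e. x = 63/4 = 15.75.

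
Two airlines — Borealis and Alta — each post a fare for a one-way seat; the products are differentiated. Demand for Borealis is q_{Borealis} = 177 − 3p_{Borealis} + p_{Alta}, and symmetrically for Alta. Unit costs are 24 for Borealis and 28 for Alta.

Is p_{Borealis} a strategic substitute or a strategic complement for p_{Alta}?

strategic complements

Borealis's profit: π = (p_{Borealis} − 24)(177 − 3p_{Borealis} + p_{Alta}).
∂π/∂p_{Borealis} = 249 − 6p_{Borealis} + p_{Alta} = 0 ⇒ p_{Borealis} = 41.5 + (1/6)p_{Alta}.
The best-response slope dp_{Borealis}/dp_{Alta} = 1/6 > 0: the reaction function is upward-sloping, so the choices are strategic complements.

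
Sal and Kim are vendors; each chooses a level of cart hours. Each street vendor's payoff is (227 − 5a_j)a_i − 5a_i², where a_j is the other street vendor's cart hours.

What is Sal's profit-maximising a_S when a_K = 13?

Sal's payoff is (227 − 5a_K)a_S − 5a_S².
∂π/∂a_S = 227 − 5a_K − 10a_S = 0, so a_S = 22.7 − 0.5a_K.
At a_K = 13: a_S = 22.7 − 0.5·13 = 16.2.

16.2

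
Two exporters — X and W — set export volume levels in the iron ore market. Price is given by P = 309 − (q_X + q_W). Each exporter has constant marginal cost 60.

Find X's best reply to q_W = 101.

Exporter X's profit: π = q_X(309 − (q_X + q_W)) − 60q_X.
∂π/∂q_X = 249 − 2q_X − q_W = 0, so q_X = 124.5 − 0.5q_W.
At q_W = 101: q_X = 124.5 − 0.5·101 = 74.

74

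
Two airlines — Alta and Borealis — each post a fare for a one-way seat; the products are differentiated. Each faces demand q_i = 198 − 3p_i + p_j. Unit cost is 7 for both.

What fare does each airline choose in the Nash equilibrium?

Alta's profit: π = (p_{Alta} − 7)(198 − 3p_{Alta} + p_{Borealis}).
∂π/∂p_{Alta} = 219 − 6p_{Alta} + p_{Borealis} = 0 ⇒ p_{Alta} = 36.5 + (1/6)p_{Borealis}.
By symmetry p_{Borealis} = p_{Alta}; substituting into the reaction function, (5/6)p_{Alta} = 36.5 and p_{Alta} = 43.8.

43.8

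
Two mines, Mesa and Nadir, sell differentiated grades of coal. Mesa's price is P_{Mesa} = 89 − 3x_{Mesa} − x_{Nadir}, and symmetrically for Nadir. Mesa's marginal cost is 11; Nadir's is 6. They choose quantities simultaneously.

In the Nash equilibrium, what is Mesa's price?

Mine Mesa's profit: π = x_{Mesa}(89 − 3x_{Mesa} − x_{Nadir}) − 11x_{Mesa}.
∂π/∂x_{Mesa} = 78 − 6x_{Mesa} − x_{Nadir} = 0 ⇒ x_{Mesa} = 13 − (1/6)x_{Nadir}.
Similarly x_{Nadir} = 83/6 − (1/6)x_{Mesa}.
Substituting the second reaction function into the first: x_{Mesa} = 13 − (1/6)(83/6 − (1/6)x_{Mesa}), which gives (35/36)x_{Mesa} = 385/36 ⇒ x_{Mesa} = 11.
Then x_{Nadir} = 83/6 − (1/6)·11 = 12.
P_{Mesa} = 89 − 3·11 − 12 = 44.

44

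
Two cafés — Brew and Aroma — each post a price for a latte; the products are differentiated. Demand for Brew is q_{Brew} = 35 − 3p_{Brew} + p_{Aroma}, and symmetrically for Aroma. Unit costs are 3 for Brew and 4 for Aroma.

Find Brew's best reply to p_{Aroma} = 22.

Brew's profit: π = (p_{Brew} − 3)(35 − 3p_{Brew} + p_{Aroma}).
∂π/∂p_{Brew} = 44 − 6p_{Brew} + p_{Aroma} = 0 ⇒ p_{Brew} = 22/3 + (1/6)p_{Aroma}.
At p_{Aroma} = 22: p_{Brew} = 22/3 + (1/6)·22 = 11.

11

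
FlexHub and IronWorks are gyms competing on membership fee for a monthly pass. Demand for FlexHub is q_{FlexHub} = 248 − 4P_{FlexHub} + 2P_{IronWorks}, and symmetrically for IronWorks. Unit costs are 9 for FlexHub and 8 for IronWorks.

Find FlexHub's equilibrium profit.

FlexHub's profit: π = (P_{FlexHub} − 9)(248 − 4P_{FlexHub} + 2P_{IronWorks}).
∂π/∂P_{FlexHub} = 284 − 8P_{FlexHub} + 2P_{IronWorks} = 0 ⇒ P_{FlexHub} = 35.5 + 0.25P_{IronWorks}.
Similarly P_{IronWorks} = 35 + 0.25P_{FlexHub}.
Solving the two reaction functions simultaneously: (1 − (0.25)(0.25))P_{FlexHub} = 35.5 + 0.25·35, so 0.9375P_{FlexHub} = 44.25 and P_{FlexHub} = 47.2.
Then P_{IronWorks} = 35 + 0.25·47.2 = 46.8.
q_{FlexHub} = 248 − 4·47.2 + 2·46.8 = 152.8.
Profit = (47.2 − 9)·152.8 = 5836.96.

5836.96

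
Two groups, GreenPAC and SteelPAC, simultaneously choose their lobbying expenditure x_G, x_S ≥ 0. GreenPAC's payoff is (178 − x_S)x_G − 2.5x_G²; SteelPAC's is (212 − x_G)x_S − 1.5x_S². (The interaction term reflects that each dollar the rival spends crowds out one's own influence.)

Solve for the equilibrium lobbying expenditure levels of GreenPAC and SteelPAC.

Expanding GreenPAC's payoff: 178x_G − x_Sx_G − 2.5x_G².
∂π/∂x_G = 178 − x_S − 5x_G = 0, so x_G = 35.6 − 0.2x_S.
Likewise for SteelPAC: x_S = 212/3 − (1/3)x_G.
Solving the two reaction functions simultaneously: (1 − (−0.2)(−1/3))x_G = 35.6 − 0.2·(212/3), so (14/15)x_G = 322/15 and x_G = 23.
Then x_S = 212/3 − (1/3)·23 = 63.

23, 63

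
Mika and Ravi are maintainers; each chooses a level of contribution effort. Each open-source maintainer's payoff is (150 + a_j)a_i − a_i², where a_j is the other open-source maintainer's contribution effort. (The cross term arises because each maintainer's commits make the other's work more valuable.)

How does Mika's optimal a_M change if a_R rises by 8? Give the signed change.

Mika's payoff is (150 + a_R)a_M − a_M².
∂π/∂a_M = 150 + a_R − 2a_M = 0, so a_M = 75 + 0.5a_R.
The reaction-function slope is 0.5, so an 8-unit rise in a_R moves a_M by 0.5 × 8 = 4. Mika's best response rises — the actions are strategic complements.

4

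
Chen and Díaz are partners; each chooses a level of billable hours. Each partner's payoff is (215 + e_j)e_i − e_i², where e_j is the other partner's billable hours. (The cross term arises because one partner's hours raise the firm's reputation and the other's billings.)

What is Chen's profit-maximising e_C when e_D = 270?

Chen's payoff is (215 + e_D)e_C − e_C².
∂π/∂e_C = 215 + e_D − 2e_C = 0, so e_C = 107.5 + 0.5e_D.
At e_D = 270: e_C = 107.5 + 0.5·270 = 242.5.

242.5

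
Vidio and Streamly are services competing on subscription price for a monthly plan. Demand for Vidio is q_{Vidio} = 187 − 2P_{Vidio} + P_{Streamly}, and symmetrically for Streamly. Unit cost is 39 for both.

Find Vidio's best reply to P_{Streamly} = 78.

85.75

Vidio's profit: π = (P_{Vidio} − 39)(187 − 2P_{Vidio} + P_{Streamly}).
∂π/∂P_{Vidio} = 265 − 4P_{Vidio} + P_{Streamly} = 0 ⇒ P_{Vidio} = 66.25 + 0.25P_{Streamly}.
At P_{Streamly} = 78: P_{Vidio} = 66.25 + 0.25·78 = 85.75.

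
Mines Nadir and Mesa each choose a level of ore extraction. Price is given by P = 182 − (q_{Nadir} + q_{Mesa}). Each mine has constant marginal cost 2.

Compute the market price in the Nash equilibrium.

Mine Nadir's profit: π = q_{Nadir}(182 − (q_{Nadir} + q_{Mesa})) − 2q_{Nadir}.
∂π/∂q_{Nadir} = 180 − 2q_{Nadir} − q_{Mesa} = 0, so q_{Nadir} = 90 − 0.5q_{Mesa}.
The game is symmetric, so in equilibrium q_{Mesa} = q_{Nadir}: the reaction function gives 1.5q_{Nadir} = 90, hence q_{Nadir} = 60.
Equilibrium price: P = 182 − 120 = 62.

62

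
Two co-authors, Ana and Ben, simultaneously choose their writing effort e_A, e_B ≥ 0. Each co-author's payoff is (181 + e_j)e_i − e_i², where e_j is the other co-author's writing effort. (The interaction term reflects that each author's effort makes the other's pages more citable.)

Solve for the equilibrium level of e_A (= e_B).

Ana's payoff is (181 + e_B)e_A − e_A².
∂π/∂e_A = 181 + e_B − 2e_A = 0, so e_A = 90.5 + 0.5e_B.
The game is symmetric, so in equilibrium e_B = e_A: the reaction function gives 0.5e_A = 90.5, hence e_A = 181.

181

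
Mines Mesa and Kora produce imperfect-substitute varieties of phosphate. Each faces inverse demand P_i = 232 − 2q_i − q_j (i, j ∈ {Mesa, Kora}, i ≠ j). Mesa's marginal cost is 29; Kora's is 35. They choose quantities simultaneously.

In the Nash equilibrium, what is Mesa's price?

Mine Mesa's profit: π = q_{Mesa}(232 − 2q_{Mesa} − q_{Kora}) − 29q_{Mesa}.
∂π/∂q_{Mesa} = 203 − 4q_{Mesa} − q_{Kora} = 0 ⇒ q_{Mesa} = 50.75 − 0.25q_{Kora}.
Similarly q_{Kora} = 49.25 − 0.25q_{Mesa}.
Solving the two reaction functions simultaneously: (1 − (−0.25)(−0.25))q_{Mesa} = 50.75 − 0.25·49.25, so 0.9375q_{Mesa} = 38.4375 and q_{Mesa} = 41.
Then q_{Kora} = 49.25 − 0.25·41 = 39.
P_{Mesa} = 232 − 2·41 − 39 = 111.

111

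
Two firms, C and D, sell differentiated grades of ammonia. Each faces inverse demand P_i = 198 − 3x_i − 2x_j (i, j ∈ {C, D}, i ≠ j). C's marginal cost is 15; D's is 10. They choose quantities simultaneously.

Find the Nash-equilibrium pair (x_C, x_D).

Firm C's profit: π = x_C(198 − 3x_C − 2x_D) − 15x_C.
∂π/∂x_C = 183 − 6x_C − 2x_D = 0 ⇒ x_C = 30.5 − (1/3)x_D.
Similarly x_D = 94/3 − (1/3)x_C.
Substituting the second reaction function into the first: x_C = 30.5 − (1/3)(94/3 − (1/3)x_C), which gives (8/9)x_C = 361/18 ⇒ x_C = 22.5625.
Then x_D = 94/3 − (1/3)·22.5625 = 23.8125.

22.5625, 23.8125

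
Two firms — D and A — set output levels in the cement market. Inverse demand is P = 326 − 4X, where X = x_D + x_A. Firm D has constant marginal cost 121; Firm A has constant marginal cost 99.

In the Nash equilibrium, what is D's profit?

930.25

Firm D's profit: π = x_D(326 − 4(x_D + x_A)) − 121x_D.
∂π/∂x_D = 205 − 8x_D − 4x_A = 0, so x_D = 25.625 − 0.5x_A.
By the same steps for A: x_A = 28.375 − 0.5x_D.
Solving the two reaction functions simultaneously: (1 − (−0.5)(−0.5))x_D = 25.625 − 0.5·28.375, so 0.75x_D = 11.4375 and x_D = 15.25.
Then x_A = 28.375 − 0.5·15.25 = 20.75.
Price P = 326 − 4·36 = 182.
D's profit: (182 − 121)·15.25 = 930.25.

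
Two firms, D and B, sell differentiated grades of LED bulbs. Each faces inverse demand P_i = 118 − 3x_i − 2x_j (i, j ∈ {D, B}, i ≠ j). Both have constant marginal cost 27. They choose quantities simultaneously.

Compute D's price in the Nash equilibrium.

61.125

Firm D's profit: π = x_D(118 − 3x_D − 2x_B) − 27x_D.
∂π/∂x_D = 91 − 6x_D − 2x_B = 0 ⇒ x_D = 91/6 − (1/3)x_B.
By symmetry x_B = x_D; substituting into the reaction function, (4/3)x_D = 91/6 and x_D = 11.375.
P_D = 118 − 3·11.375 − 2·11.375 = 61.125.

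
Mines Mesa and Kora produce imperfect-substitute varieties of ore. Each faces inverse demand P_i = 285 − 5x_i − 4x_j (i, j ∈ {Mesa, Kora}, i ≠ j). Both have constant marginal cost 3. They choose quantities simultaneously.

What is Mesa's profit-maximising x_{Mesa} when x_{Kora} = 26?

17.8

Mine Mesa's profit: π = x_{Mesa}(285 − 5x_{Mesa} − 4x_{Kora}) − 3x_{Mesa}.
∂π/∂x_{Mesa} = 282 − 10x_{Mesa} − 4x_{Kora} = 0 ⇒ x_{Mesa} = 28.2 − 0.4x_{Kora}.
At x_{Kora} = 26: x_{Mesa} = 28.2 − 0.4·26 = 17.8.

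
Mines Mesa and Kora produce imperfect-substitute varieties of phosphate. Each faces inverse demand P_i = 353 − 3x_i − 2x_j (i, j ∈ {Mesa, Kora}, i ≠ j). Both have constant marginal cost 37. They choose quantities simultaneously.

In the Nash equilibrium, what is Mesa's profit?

Mine Mesa's profit: π = x_{Mesa}(353 − 3x_{Mesa} − 2x_{Kora}) − 37x_{Mesa}.
∂π/∂x_{Mesa} = 316 − 6x_{Mesa} − 2x_{Kora} = 0 ⇒ x_{Mesa} = 158/3 − (1/3)x_{Kora}.
By symmetry x_{Kora} = x_{Mesa}; substituting into the reaction function, (4/3)x_{Mesa} = 158/3 and x_{Mesa} = 39.5.
P_{Mesa} = 353 − 3·39.5 − 2·39.5 = 155.5.
Profit = (155.5 − 37)·39.5 = 4680.75.

4680.75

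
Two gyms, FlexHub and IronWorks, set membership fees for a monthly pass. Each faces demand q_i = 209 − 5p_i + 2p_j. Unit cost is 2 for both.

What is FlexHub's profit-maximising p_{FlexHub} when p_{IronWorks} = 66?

35.1

FlexHub's profit: π = (p_{FlexHub} − 2)(209 − 5p_{FlexHub} + 2p_{IronWorks}).
∂π/∂p_{FlexHub} = 219 − 10p_{FlexHub} + 2p_{IronWorks} = 0 ⇒ p_{FlexHub} = 21.9 + 0.2p_{IronWorks}.
At p_{IronWorks} = 66: p_{FlexHub} = 21.9 + 0.2·66 = 35.1.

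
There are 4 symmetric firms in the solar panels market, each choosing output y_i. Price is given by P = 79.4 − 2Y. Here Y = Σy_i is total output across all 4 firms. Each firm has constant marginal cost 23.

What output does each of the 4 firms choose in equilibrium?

5.64

A representative firm's profit is π_i = y_i(79.4 − 2Y) − 23y_i, with Y = y_i + Σ_{j≠i} y_j.
First-order condition: 56.4 − 4y_i − 2Σ_{j≠i} y_j = 0.
With identical firms, set every y_j = y: then 56.4 − 4y − 6y = 0, i.e. y = 56.4/10 = 5.64.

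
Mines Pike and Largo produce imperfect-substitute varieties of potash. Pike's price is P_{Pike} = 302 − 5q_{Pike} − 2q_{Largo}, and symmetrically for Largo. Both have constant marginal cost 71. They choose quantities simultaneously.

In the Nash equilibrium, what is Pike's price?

Mine Pike's profit: π = q_{Pike}(302 − 5q_{Pike} − 2q_{Largo}) − 71q_{Pike}.
∂π/∂q_{Pike} = 231 − 10q_{Pike} − 2q_{Largo} = 0 ⇒ q_{Pike} = 23.1 − 0.2q_{Largo}.
Setting q_{Pike} = q_{Largo} in the reaction function: q_{Pike} = 23.1 − 0.2q_{Pike}, so q_{Pike} = 23.1 / 1.2 = 19.25.
P_{Pike} = 302 − 5·19.25 − 2·19.25 = 167.25.

167.25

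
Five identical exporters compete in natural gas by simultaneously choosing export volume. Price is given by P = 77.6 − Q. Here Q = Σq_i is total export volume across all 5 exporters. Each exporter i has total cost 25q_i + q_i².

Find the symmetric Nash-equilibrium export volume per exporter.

A representative exporter's profit is π_i = q_i(77.6 − Q) − 25q_i − q_i², with Q = q_i + Σ_{j≠i} q_j.
First-order condition: 52.6 − 4q_i − Σ_{j≠i} q_j = 0.
With identical exporters, set every q_j = q: then 52.6 − 4q − 4q = 0, i.e. q = 52.6/8 = 6.575.

6.575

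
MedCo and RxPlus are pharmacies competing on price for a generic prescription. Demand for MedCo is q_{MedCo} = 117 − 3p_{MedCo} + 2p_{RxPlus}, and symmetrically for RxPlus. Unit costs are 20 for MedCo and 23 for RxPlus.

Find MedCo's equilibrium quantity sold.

74.4375

MedCo's profit: π = (p_{MedCo} − 20)(117 − 3p_{MedCo} + 2p_{RxPlus}).
∂π/∂p_{MedCo} = 177 − 6p_{MedCo} + 2p_{RxPlus} = 0 ⇒ p_{MedCo} = 29.5 + (1/3)p_{RxPlus}.
Similarly p_{RxPlus} = 31 + (1/3)p_{MedCo}.
Substituting the second reaction function into the first: p_{MedCo} = 29.5 + (1/3)(31 + (1/3)p_{MedCo}), which gives (8/9)p_{MedCo} = 239/6 ⇒ p_{MedCo} = 44.8125.
Then p_{RxPlus} = 31 + (1/3)·44.8125 = 45.9375.
q_{MedCo} = 117 − 3·44.8125 + 2·45.9375 = 74.4375.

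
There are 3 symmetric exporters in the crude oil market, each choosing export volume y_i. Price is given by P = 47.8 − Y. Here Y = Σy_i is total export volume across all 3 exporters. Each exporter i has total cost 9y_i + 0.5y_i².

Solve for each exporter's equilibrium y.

7.76

A representative exporter's profit is π_i = y_i(47.8 − Y) − 9y_i − 0.5y_i², with Y = y_i + Σ_{j≠i} y_j.
First-order condition: 38.8 − 3y_i − Σ_{j≠i} y_j = 0.
With identical exporters, set every y_j = y: then 38.8 − 3y − 2y = 0, i.e. y = 38.8/5 = 7.76.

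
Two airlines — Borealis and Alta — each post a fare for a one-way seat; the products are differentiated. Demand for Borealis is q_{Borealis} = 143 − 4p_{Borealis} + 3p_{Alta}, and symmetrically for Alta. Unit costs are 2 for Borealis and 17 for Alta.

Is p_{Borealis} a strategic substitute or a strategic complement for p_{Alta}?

Borealis's profit: π = (p_{Borealis} − 2)(143 − 4p_{Borealis} + 3p_{Alta}).
∂π/∂p_{Borealis} = 151 − 8p_{Borealis} + 3p_{Alta} = 0 ⇒ p_{Borealis} = 18.875 + 0.375p_{Alta}.
The best-response slope dp_{Borealis}/dp_{Alta} = 0.375 > 0: the reaction function is upward-sloping, so the choices are strategic complements.

strategic complements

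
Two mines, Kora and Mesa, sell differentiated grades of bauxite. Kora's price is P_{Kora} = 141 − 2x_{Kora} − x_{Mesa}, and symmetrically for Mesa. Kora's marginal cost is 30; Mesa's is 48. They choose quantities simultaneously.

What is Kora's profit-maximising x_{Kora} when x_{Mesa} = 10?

25.25

Mine Kora's profit: π = x_{Kora}(141 − 2x_{Kora} − x_{Mesa}) − 30x_{Kora}.
∂π/∂x_{Kora} = 111 − 4x_{Kora} − x_{Mesa} = 0 ⇒ x_{Kora} = 27.75 − 0.25x_{Mesa}.
At x_{Mesa} = 10: x_{Kora} = 27.75 − 0.25·10 = 25.25.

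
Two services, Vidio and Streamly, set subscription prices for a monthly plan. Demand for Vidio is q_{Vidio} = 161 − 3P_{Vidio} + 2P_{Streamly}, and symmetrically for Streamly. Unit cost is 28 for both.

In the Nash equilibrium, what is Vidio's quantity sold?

Vidio's profit: π = (P_{Vidio} − 28)(161 − 3P_{Vidio} + 2P_{Streamly}).
∂π/∂P_{Vidio} = 245 − 6P_{Vidio} + 2P_{Streamly} = 0 ⇒ P_{Vidio} = 245/6 + (1/3)P_{Streamly}.
By symmetry P_{Streamly} = P_{Vidio}; substituting into the reaction function, (2/3)P_{Vidio} = 245/6 and P_{Vidio} = 61.25.
q_{Vidio} = 161 − 3·61.25 + 2·61.25 = 99.75.

99.75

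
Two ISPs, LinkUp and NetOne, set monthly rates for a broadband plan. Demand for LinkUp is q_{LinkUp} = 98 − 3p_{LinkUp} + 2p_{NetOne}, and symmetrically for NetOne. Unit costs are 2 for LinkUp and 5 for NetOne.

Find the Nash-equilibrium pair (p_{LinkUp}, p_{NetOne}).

26.5625, 27.6875

LinkUp's profit: π = (p_{LinkUp} − 2)(98 − 3p_{LinkUp} + 2p_{NetOne}).
∂π/∂p_{LinkUp} = 104 − 6p_{LinkUp} + 2p_{NetOne} = 0 ⇒ p_{LinkUp} = 52/3 + (1/3)p_{NetOne}.
Similarly p_{NetOne} = 113/6 + (1/3)p_{LinkUp}.
Plugging p_{NetOne} into LinkUp's best response: p_{LinkUp} = 52/3 + (1/3)(113/6 + (1/3)p_{LinkUp}) ⇒ (8/9)p_{LinkUp} = 425/18, so p_{LinkUp} = 26.5625.
Then p_{NetOne} = 113/6 + (1/3)·26.5625 = 27.6875.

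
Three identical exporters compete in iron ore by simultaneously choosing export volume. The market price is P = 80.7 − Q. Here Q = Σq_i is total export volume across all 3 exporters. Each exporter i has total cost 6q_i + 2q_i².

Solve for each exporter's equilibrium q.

A representative exporter's profit is π_i = q_i(80.7 − Q) − 6q_i − 2q_i², with Q = q_i + Σ_{j≠i} q_j.
First-order condition: 74.7 − 6q_i − Σ_{j≠i} q_j = 0.
With identical exporters, set every q_j = q: then 74.7 − 6q − 2q = 0, i.e. q = 74.7/8 = 9.3375.

9.3375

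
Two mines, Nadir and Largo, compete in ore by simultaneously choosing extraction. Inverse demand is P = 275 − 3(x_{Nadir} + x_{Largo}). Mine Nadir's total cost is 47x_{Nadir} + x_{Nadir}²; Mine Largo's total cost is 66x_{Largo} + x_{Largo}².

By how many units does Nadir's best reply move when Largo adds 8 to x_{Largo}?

Mine Nadir's profit: π = x_{Nadir}(275 − 3(x_{Nadir} + x_{Largo})) − 47x_{Nadir} − x_{Nadir}².
∂π/∂x_{Nadir} = 228 − 8x_{Nadir} − 3x_{Largo} = 0, so x_{Nadir} = 28.5 − 0.375x_{Largo}.
The reaction-function slope is −0.375, so an 8-unit rise in x_{Largo} moves x_{Nadir} by −0.375 × 8 = −3. Nadir's best response falls — the actions are strategic substitutes.

-3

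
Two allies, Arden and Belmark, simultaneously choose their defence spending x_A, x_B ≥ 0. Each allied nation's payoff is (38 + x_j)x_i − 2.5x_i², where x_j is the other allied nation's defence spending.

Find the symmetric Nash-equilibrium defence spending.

Arden's payoff is (38 + x_B)x_A − 2.5x_A².
∂π/∂x_A = 38 + x_B − 5x_A = 0, so x_A = 7.6 + 0.2x_B.
By symmetry x_B = x_A; substituting into the reaction function, 0.8x_A = 7.6 and x_A = 9.5.

9.5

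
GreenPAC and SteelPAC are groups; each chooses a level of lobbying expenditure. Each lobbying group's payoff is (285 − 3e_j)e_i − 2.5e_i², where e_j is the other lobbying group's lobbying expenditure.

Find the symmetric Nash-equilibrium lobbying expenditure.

35.625

GreenPAC's payoff is (285 − 3e_S)e_G − 2.5e_G².
∂π/∂e_G = 285 − 3e_S − 5e_G = 0, so e_G = 57 − 0.6e_S.
By symmetry e_S = e_G; substituting into the reaction function, 1.6e_G = 57 and e_G = 35.625.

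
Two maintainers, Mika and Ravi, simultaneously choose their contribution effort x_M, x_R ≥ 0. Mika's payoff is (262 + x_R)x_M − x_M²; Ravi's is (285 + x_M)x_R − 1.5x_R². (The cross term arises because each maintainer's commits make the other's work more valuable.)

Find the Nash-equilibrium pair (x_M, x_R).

214.2, 166.4

Expanding Mika's payoff: 262x_M + x_Rx_M − x_M².
∂π/∂x_M = 262 + x_R − 2x_M = 0, so x_M = 131 + 0.5x_R.
Likewise for Ravi: x_R = 95 + (1/3)x_M.
Plugging x_R into Mika's best response: x_M = 131 + 0.5(95 + (1/3)x_M) ⇒ (5/6)x_M = 178.5, so x_M = 214.2.
Then x_R = 95 + (1/3)·214.2 = 166.4.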